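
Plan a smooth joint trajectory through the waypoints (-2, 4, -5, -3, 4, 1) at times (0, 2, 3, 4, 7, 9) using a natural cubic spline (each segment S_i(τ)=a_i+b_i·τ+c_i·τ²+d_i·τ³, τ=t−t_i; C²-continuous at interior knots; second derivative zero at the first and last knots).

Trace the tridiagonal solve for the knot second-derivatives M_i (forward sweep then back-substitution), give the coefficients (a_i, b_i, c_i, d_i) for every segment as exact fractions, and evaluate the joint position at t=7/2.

  seg 0: a=-2 b=38482/4719 c=0 d=-24325/18876
  seg 1: a=4 b=-34493/4719 c=-24325/3146 d=57019/9438
  seg 2: a=-5 b=-3989/858 c=16347/1573 d=-35327/9438
  seg 3: a=-3 b=23152/4719 c=-2633/3146 d=-5/726
  seg 4: a=4 b=-2845/9438 c=-1414/1573 d=707/4719
S(7/2) = -130733/25168

Δ: Δ0=3, Δ1=-9, Δ2=2, Δ3=7/3, Δ4=-3/2
row 1: diag=6, rhs=-72; c'=1/6, d'=-12
row 2: denom=4−1·1/6=23/6; d'=(66−1·-12)/(23/6)=468/23
row 3: denom=8−1·6/23=178/23; d'=(2−1·468/23)/(178/23)=-211/89
row 4: denom=10−3·69/178=1573/178; d'=(-23−3·-211/89)/(1573/178)=-2828/1573
back: M4=-2828/1573
back: M3=-211/89−69/178·-2828/1573=-2633/1573
back: M2=468/23−6/23·-2633/1573=32694/1573
back: M1=-12−1/6·32694/1573=-24325/1573
M: M0=0, M1=-24325/1573, M2=32694/1573, M3=-2633/1573, M4=-2828/1573, M5=0
seg 0: a=-2, c=M0/2=0, d=(M1−M0)/(6·2)=-24325/18876, b=Δ0−h0·(2M0+M1)/6=38482/4719
seg 1: a=4, c=M1/2=-24325/3146, d=(M2−M1)/(6·1)=57019/9438, b=Δ1−h1·(2M1+M2)/6=-34493/4719
seg 2: a=-5, c=M2/2=16347/1573, d=(M3−M2)/(6·1)=-35327/9438, b=Δ2−h2·(2M2+M3)/6=-3989/858
seg 3: a=-3, c=M3/2=-2633/3146, d=(M4−M3)/(6·3)=-5/726, b=Δ3−h3·(2M3+M4)/6=23152/4719
seg 4: a=4, c=M4/2=-1414/1573, d=(M5−M4)/(6·2)=707/4719, b=Δ4−h4·(2M4+M5)/6=-2845/9438
t_q=7/2 → seg 2, τ=1/2; S=-5+-3989/858·τ+16347/1573·τ²+-35327/9438·τ³=-130733/25168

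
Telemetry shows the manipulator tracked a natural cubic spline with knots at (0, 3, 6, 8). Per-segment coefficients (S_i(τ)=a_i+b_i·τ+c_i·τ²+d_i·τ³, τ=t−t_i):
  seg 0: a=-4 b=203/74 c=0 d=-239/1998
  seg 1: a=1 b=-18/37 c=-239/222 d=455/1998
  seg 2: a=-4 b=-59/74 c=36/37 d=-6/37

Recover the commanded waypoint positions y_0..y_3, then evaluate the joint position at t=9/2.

y_0=-4 y_1=1 y_2=-4 y_3=-3
S(9/2) = -819/592

y_0 = S_0(0) = a_0 = -4
y_1 = S_1(0) = a_1 = 1
y_2 = S_2(0) = a_2 = -4
y_3 = S_2(2) = -3
t_q=9/2 is in segment 1 (τ=3/2); S_1(τ)=-819/592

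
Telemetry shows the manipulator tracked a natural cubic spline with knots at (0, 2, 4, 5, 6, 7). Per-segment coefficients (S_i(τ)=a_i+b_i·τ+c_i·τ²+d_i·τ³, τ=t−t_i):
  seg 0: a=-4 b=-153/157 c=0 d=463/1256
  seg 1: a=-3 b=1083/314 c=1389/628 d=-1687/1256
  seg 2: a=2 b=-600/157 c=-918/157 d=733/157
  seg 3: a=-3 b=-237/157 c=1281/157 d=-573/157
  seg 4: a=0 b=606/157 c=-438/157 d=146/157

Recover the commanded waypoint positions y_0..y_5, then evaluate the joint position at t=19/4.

y_0=-4 y_1=-3 y_2=2 y_3=-3 y_4=0 y_5=2
S(19/4) = -21961/10048

y_0 = S_0(0) = a_0 = -4
y_1 = S_1(0) = a_1 = -3
y_2 = S_2(0) = a_2 = 2
y_3 = S_3(0) = a_3 = -3
y_4 = S_4(0) = a_4 = 0
y_5 = S_4(1) = 2
t_q=19/4 is in segment 2 (τ=3/4); S_2(τ)=-21961/10048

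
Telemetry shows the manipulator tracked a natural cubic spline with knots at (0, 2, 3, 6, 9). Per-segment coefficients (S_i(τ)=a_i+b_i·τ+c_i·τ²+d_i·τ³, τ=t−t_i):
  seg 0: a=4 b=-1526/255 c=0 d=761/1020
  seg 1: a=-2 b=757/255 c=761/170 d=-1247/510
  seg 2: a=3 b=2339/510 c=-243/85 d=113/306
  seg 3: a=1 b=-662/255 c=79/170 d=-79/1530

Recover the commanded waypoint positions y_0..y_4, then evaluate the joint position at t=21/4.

y_0=4 y_1=-2 y_2=3 y_3=1 y_4=-4
S(21/4) = 33213/10880

y_0 = S_0(0) = a_0 = 4
y_1 = S_1(0) = a_1 = -2
y_2 = S_2(0) = a_2 = 3
y_3 = S_3(0) = a_3 = 1
y_4 = S_3(3) = -4
t_q=21/4 is in segment 2 (τ=9/4); S_2(τ)=33213/10880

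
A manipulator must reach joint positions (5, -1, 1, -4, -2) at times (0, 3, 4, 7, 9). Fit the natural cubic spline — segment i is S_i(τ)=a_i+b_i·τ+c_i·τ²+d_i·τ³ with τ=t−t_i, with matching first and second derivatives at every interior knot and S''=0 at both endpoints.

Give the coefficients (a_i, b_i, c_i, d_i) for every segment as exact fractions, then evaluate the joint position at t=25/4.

Δ: Δ0=-2, Δ1=2, Δ2=-5/3, Δ3=1
row 1: diag=8, rhs=24; c'=1/8, d'=3
row 2: denom=8−1·1/8=63/8; d'=(-22−1·3)/(63/8)=-200/63
row 3: denom=10−3·8/21=62/7; d'=(16−3·-200/63)/(62/7)=268/93
back: M3=268/93
back: M2=-200/63−8/21·268/93=-1192/279
back: M1=3−1/8·-1192/279=986/279
M: M0=0, M1=986/279, M2=-1192/279, M3=268/93, M4=0
seg 0: a=5, c=M0/2=0, d=(M1−M0)/(6·3)=493/2511, b=Δ0−h0·(2M0+M1)/6=-1051/279
seg 1: a=-1, c=M1/2=493/279, d=(M2−M1)/(6·1)=-121/93, b=Δ1−h1·(2M1+M2)/6=428/279
seg 2: a=1, c=M2/2=-596/279, d=(M3−M2)/(6·3)=998/2511, b=Δ2−h2·(2M2+M3)/6=325/279
seg 3: a=-4, c=M3/2=134/93, d=(M4−M3)/(6·2)=-67/279, b=Δ3−h3·(2M3+M4)/6=-257/279
t_q=25/4 → seg 2, τ=9/4; S=1+325/279·τ+-596/279·τ²+998/2511·τ³=-2645/992

  seg 0: a=5 b=-1051/279 c=0 d=493/2511
  seg 1: a=-1 b=428/279 c=493/279 d=-121/93
  seg 2: a=1 b=325/279 c=-596/279 d=998/2511
  seg 3: a=-4 b=-257/279 c=134/93 d=-67/279
S(25/4) = -2645/992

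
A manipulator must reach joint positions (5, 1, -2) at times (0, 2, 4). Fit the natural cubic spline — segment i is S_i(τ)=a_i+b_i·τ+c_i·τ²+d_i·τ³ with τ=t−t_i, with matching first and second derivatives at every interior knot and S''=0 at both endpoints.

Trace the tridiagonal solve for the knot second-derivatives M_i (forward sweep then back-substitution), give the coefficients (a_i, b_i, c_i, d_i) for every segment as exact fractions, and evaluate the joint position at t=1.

Δ: Δ0=-2, Δ1=-3/2
row 1: diag=8, rhs=3; c'=1/4, d'=3/8
back: M1=3/8
M: M0=0, M1=3/8, M2=0
seg 0: a=5, c=M0/2=0, d=(M1−M0)/(6·2)=1/32, b=Δ0−h0·(2M0+M1)/6=-17/8
seg 1: a=1, c=M1/2=3/16, d=(M2−M1)/(6·2)=-1/32, b=Δ1−h1·(2M1+M2)/6=-7/4
t_q=1 → seg 0, τ=1; S=5+-17/8·τ+0·τ²+1/32·τ³=93/32

  seg 0: a=5 b=-17/8 c=0 d=1/32
  seg 1: a=1 b=-7/4 c=3/16 d=-1/32
S(1) = 93/32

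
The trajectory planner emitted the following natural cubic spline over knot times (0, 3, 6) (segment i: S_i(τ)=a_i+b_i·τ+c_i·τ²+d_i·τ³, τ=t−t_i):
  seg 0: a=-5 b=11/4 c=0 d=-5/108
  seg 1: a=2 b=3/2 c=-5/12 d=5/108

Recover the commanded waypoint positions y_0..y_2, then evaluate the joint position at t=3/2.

y_0=-5 y_1=2 y_2=4
S(3/2) = -33/32

y_0 = S_0(0) = a_0 = -5
y_1 = S_1(0) = a_1 = 2
y_2 = S_1(3) = 4
t_q=3/2 is in segment 0 (τ=3/2); S_0(τ)=-33/32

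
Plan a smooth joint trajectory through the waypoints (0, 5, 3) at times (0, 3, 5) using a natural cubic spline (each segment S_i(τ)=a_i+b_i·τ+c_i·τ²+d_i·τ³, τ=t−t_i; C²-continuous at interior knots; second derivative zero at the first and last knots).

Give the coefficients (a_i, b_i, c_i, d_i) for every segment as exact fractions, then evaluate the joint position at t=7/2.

  seg 0: a=0 b=37/15 c=0 d=-4/45
  seg 1: a=5 b=1/15 c=-4/5 d=2/15
S(7/2) = 97/20

Δ: Δ0=5/3, Δ1=-1
row 1: diag=10, rhs=-16; c'=1/5, d'=-8/5
back: M1=-8/5
M: M0=0, M1=-8/5, M2=0
seg 0: a=0, c=M0/2=0, d=(M1−M0)/(6·3)=-4/45, b=Δ0−h0·(2M0+M1)/6=37/15
seg 1: a=5, c=M1/2=-4/5, d=(M2−M1)/(6·2)=2/15, b=Δ1−h1·(2M1+M2)/6=1/15
t_q=7/2 → seg 1, τ=1/2; S=5+1/15·τ+-4/5·τ²+2/15·τ³=97/20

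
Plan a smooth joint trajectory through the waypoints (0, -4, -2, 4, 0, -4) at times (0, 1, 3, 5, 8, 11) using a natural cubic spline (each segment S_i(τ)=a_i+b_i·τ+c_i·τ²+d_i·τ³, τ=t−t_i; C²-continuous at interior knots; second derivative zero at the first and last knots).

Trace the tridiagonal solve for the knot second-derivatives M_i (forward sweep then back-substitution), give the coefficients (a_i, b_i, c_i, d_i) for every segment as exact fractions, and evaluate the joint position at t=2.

Δ: Δ0=-4, Δ1=1, Δ2=3, Δ3=-4/3, Δ4=-4/3
row 1: diag=6, rhs=30; c'=1/3, d'=5
row 2: denom=8−2·1/3=22/3; d'=(12−2·5)/(22/3)=3/11
row 3: denom=10−2·3/11=104/11; d'=(-26−2·3/11)/(104/11)=-73/26
row 4: denom=12−3·33/104=1149/104; d'=(0−3·-73/26)/(1149/104)=292/383
back: M4=292/383
back: M3=-73/26−33/104·292/383=-1168/383
back: M2=3/11−3/11·-1168/383=423/383
back: M1=5−1/3·423/383=1774/383
M: M0=0, M1=1774/383, M2=423/383, M3=-1168/383, M4=292/383, M5=0
seg 0: a=0, c=M0/2=0, d=(M1−M0)/(6·1)=887/1149, b=Δ0−h0·(2M0+M1)/6=-5483/1149
seg 1: a=-4, c=M1/2=887/383, d=(M2−M1)/(6·2)=-1351/4596, b=Δ1−h1·(2M1+M2)/6=-2822/1149
seg 2: a=-2, c=M2/2=423/766, d=(M3−M2)/(6·2)=-1591/4596, b=Δ2−h2·(2M2+M3)/6=3769/1149
seg 3: a=4, c=M3/2=-584/383, d=(M4−M3)/(6·3)=730/3447, b=Δ3−h3·(2M3+M4)/6=1534/1149
seg 4: a=0, c=M4/2=146/383, d=(M5−M4)/(6·3)=-146/3447, b=Δ4−h4·(2M4+M5)/6=-2408/1149
t_q=2 → seg 1, τ=1; S=-4+-2822/1149·τ+887/383·τ²+-1351/4596·τ³=-6793/1532

  seg 0: a=0 b=-5483/1149 c=0 d=887/1149
  seg 1: a=-4 b=-2822/1149 c=887/383 d=-1351/4596
  seg 2: a=-2 b=3769/1149 c=423/766 d=-1591/4596
  seg 3: a=4 b=1534/1149 c=-584/383 d=730/3447
  seg 4: a=0 b=-2408/1149 c=146/383 d=-146/3447
S(2) = -6793/1532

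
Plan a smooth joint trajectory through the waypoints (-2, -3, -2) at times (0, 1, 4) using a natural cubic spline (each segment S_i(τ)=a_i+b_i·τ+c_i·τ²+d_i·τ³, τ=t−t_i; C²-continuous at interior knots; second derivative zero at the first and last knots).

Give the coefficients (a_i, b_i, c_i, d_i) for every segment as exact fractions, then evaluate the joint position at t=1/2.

  seg 0: a=-2 b=-7/6 c=0 d=1/6
  seg 1: a=-3 b=-2/3 c=1/2 d=-1/18
S(1/2) = -41/16

Δ: Δ0=-1, Δ1=1/3
row 1: diag=8, rhs=8; c'=3/8, d'=1
back: M1=1
M: M0=0, M1=1, M2=0
seg 0: a=-2, c=M0/2=0, d=(M1−M0)/(6·1)=1/6, b=Δ0−h0·(2M0+M1)/6=-7/6
seg 1: a=-3, c=M1/2=1/2, d=(M2−M1)/(6·3)=-1/18, b=Δ1−h1·(2M1+M2)/6=-2/3
t_q=1/2 → seg 0, τ=1/2; S=-2+-7/6·τ+0·τ²+1/6·τ³=-41/16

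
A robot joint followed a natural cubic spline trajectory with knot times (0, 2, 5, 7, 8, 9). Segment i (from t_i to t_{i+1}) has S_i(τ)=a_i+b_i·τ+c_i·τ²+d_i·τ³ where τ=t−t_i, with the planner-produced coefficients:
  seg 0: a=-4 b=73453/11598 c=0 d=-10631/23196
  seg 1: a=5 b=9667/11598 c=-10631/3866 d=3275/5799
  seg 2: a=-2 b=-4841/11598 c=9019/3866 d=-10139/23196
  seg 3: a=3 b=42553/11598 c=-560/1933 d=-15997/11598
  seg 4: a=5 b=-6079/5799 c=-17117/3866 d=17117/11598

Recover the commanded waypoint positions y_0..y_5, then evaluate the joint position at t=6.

y_0=-4 y_1=5 y_2=-2 y_3=3 y_4=5 y_5=1
S(6) = -4033/7732

y_0 = S_0(0) = a_0 = -4
y_1 = S_1(0) = a_1 = 5
y_2 = S_2(0) = a_2 = -2
y_3 = S_3(0) = a_3 = 3
y_4 = S_4(0) = a_4 = 5
y_5 = S_4(1) = 1
t_q=6 is in segment 2 (τ=1); S_2(τ)=-4033/7732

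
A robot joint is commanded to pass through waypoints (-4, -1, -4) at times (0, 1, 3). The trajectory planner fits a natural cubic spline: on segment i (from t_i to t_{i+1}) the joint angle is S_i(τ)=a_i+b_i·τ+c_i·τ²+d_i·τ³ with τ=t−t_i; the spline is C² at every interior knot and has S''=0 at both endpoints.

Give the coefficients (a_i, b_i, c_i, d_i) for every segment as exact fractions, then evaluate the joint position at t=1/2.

  seg 0: a=-4 b=15/4 c=0 d=-3/4
  seg 1: a=-1 b=3/2 c=-9/4 d=3/8
S(1/2) = -71/32

Δ: Δ0=3, Δ1=-3/2
row 1: diag=6, rhs=-27; c'=1/3, d'=-9/2
back: M1=-9/2
M: M0=0, M1=-9/2, M2=0
seg 0: a=-4, c=M0/2=0, d=(M1−M0)/(6·1)=-3/4, b=Δ0−h0·(2M0+M1)/6=15/4
seg 1: a=-1, c=M1/2=-9/4, d=(M2−M1)/(6·2)=3/8, b=Δ1−h1·(2M1+M2)/6=3/2
t_q=1/2 → seg 0, τ=1/2; S=-4+15/4·τ+0·τ²+-3/4·τ³=-71/32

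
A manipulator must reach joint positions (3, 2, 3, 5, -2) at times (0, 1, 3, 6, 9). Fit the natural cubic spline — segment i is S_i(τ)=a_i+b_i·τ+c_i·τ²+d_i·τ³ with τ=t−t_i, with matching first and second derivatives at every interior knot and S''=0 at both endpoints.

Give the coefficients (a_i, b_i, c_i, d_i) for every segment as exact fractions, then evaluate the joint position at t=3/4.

Δ: Δ0=-1, Δ1=1/2, Δ2=2/3, Δ3=-7/3
row 1: diag=6, rhs=9; c'=1/3, d'=3/2
row 2: denom=10−2·1/3=28/3; d'=(1−2·3/2)/(28/3)=-3/14
row 3: denom=12−3·9/28=309/28; d'=(-18−3·-3/14)/(309/28)=-162/103
back: M3=-162/103
back: M2=-3/14−9/28·-162/103=30/103
back: M1=3/2−1/3·30/103=289/206
M: M0=0, M1=289/206, M2=30/103, M3=-162/103, M4=0
seg 0: a=3, c=M0/2=0, d=(M1−M0)/(6·1)=289/1236, b=Δ0−h0·(2M0+M1)/6=-1525/1236
seg 1: a=2, c=M1/2=289/412, d=(M2−M1)/(6·2)=-229/2472, b=Δ1−h1·(2M1+M2)/6=-329/618
seg 2: a=3, c=M2/2=15/103, d=(M3−M2)/(6·3)=-32/309, b=Δ2−h2·(2M2+M3)/6=359/309
seg 3: a=5, c=M3/2=-81/103, d=(M4−M3)/(6·3)=9/103, b=Δ3−h3·(2M3+M4)/6=-235/309
t_q=3/4 → seg 0, τ=3/4; S=3+-1525/1236·τ+0·τ²+289/1236·τ³=57305/26368

  seg 0: a=3 b=-1525/1236 c=0 d=289/1236
  seg 1: a=2 b=-329/618 c=289/412 d=-229/2472
  seg 2: a=3 b=359/309 c=15/103 d=-32/309
  seg 3: a=5 b=-235/309 c=-81/103 d=9/103
S(3/4) = 57305/26368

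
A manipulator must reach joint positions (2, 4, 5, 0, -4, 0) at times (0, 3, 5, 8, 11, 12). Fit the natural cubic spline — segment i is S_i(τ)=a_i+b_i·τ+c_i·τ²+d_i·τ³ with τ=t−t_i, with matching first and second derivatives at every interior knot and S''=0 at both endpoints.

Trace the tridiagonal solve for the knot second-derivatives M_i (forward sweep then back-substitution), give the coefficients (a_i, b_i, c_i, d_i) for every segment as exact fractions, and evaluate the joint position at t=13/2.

  seg 0: a=2 b=383/636 c=0 d=41/5724
  seg 1: a=4 b=253/318 c=41/636 d=-45/424
  seg 2: a=5 b=-35/159 c=-91/159 d=43/1431
  seg 3: a=0 b=-452/159 c=-16/53 d=128/477
  seg 4: a=-4 b=412/159 c=112/53 d=-112/159
S(13/2) = 1477/424

Δ: Δ0=2/3, Δ1=1/2, Δ2=-5/3, Δ3=-4/3, Δ4=4
row 1: diag=10, rhs=-1; c'=1/5, d'=-1/10
row 2: denom=10−2·1/5=48/5; d'=(-13−2·-1/10)/(48/5)=-4/3
row 3: denom=12−3·5/16=177/16; d'=(2−3·-4/3)/(177/16)=32/59
row 4: denom=8−3·16/59=424/59; d'=(32−3·32/59)/(424/59)=224/53
back: M4=224/53
back: M3=32/59−16/59·224/53=-32/53
back: M2=-4/3−5/16·-32/53=-182/159
back: M1=-1/10−1/5·-182/159=41/318
M: M0=0, M1=41/318, M2=-182/159, M3=-32/53, M4=224/53, M5=0
seg 0: a=2, c=M0/2=0, d=(M1−M0)/(6·3)=41/5724, b=Δ0−h0·(2M0+M1)/6=383/636
seg 1: a=4, c=M1/2=41/636, d=(M2−M1)/(6·2)=-45/424, b=Δ1−h1·(2M1+M2)/6=253/318
seg 2: a=5, c=M2/2=-91/159, d=(M3−M2)/(6·3)=43/1431, b=Δ2−h2·(2M2+M3)/6=-35/159
seg 3: a=0, c=M3/2=-16/53, d=(M4−M3)/(6·3)=128/477, b=Δ3−h3·(2M3+M4)/6=-452/159
seg 4: a=-4, c=M4/2=112/53, d=(M5−M4)/(6·1)=-112/159, b=Δ4−h4·(2M4+M5)/6=412/159
t_q=13/2 → seg 2, τ=3/2; S=5+-35/159·τ+-91/159·τ²+43/1431·τ³=1477/424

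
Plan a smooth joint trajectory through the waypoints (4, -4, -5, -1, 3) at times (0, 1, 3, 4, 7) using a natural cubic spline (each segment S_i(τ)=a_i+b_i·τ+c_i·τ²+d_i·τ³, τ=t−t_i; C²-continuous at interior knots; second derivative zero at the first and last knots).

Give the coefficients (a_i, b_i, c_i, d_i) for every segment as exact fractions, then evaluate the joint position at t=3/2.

Δ: Δ0=-8, Δ1=-1/2, Δ2=4, Δ3=4/3
row 1: diag=6, rhs=45; c'=1/3, d'=15/2
row 2: denom=6−2·1/3=16/3; d'=(27−2·15/2)/(16/3)=9/4
row 3: denom=8−1·3/16=125/16; d'=(-16−1·9/4)/(125/16)=-292/125
back: M3=-292/125
back: M2=9/4−3/16·-292/125=336/125
back: M1=15/2−1/3·336/125=1651/250
M: M0=0, M1=1651/250, M2=336/125, M3=-292/125, M4=0
seg 0: a=4, c=M0/2=0, d=(M1−M0)/(6·1)=1651/1500, b=Δ0−h0·(2M0+M1)/6=-13651/1500
seg 1: a=-4, c=M1/2=1651/500, d=(M2−M1)/(6·2)=-979/3000, b=Δ1−h1·(2M1+M2)/6=-4349/750
seg 2: a=-5, c=M2/2=168/125, d=(M3−M2)/(6·1)=-314/375, b=Δ2−h2·(2M2+M3)/6=262/75
seg 3: a=-1, c=M3/2=-146/125, d=(M4−M3)/(6·3)=146/1125, b=Δ3−h3·(2M3+M4)/6=1376/375
t_q=3/2 → seg 1, τ=1/2; S=-4+-4349/750·τ+1651/500·τ²+-979/3000·τ³=-48917/8000

  seg 0: a=4 b=-13651/1500 c=0 d=1651/1500
  seg 1: a=-4 b=-4349/750 c=1651/500 d=-979/3000
  seg 2: a=-5 b=262/75 c=168/125 d=-314/375
  seg 3: a=-1 b=1376/375 c=-146/125 d=146/1125
S(3/2) = -48917/8000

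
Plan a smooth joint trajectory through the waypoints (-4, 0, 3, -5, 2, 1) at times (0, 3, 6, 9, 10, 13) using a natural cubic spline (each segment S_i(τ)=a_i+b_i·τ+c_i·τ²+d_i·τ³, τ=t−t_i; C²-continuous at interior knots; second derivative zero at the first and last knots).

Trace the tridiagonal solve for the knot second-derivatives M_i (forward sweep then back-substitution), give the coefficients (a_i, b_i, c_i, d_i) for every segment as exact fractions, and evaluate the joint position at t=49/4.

Δ: Δ0=4/3, Δ1=1, Δ2=-8/3, Δ3=7, Δ4=-1/3
row 1: diag=12, rhs=-2; c'=1/4, d'=-1/6
row 2: denom=12−3·1/4=45/4; d'=(-22−3·-1/6)/(45/4)=-86/45
row 3: denom=8−3·4/15=36/5; d'=(58−3·-86/45)/(36/5)=239/27
row 4: denom=8−1·5/36=283/36; d'=(-44−1·239/27)/(283/36)=-5708/849
back: M4=-5708/849
back: M3=239/27−5/36·-5708/849=8308/849
back: M2=-86/45−4/15·8308/849=-3838/849
back: M1=-1/6−1/4·-3838/849=818/849
M: M0=0, M1=818/849, M2=-3838/849, M3=8308/849, M4=-5708/849, M5=0
seg 0: a=-4, c=M0/2=0, d=(M1−M0)/(6·3)=409/7641, b=Δ0−h0·(2M0+M1)/6=241/283
seg 1: a=0, c=M1/2=409/849, d=(M2−M1)/(6·3)=-776/2547, b=Δ1−h1·(2M1+M2)/6=650/283
seg 2: a=3, c=M2/2=-1919/849, d=(M3−M2)/(6·3)=6073/7641, b=Δ2−h2·(2M2+M3)/6=-860/283
seg 3: a=-5, c=M3/2=4154/849, d=(M4−M3)/(6·1)=-2336/849, b=Δ3−h3·(2M3+M4)/6=1375/283
seg 4: a=2, c=M4/2=-2854/849, d=(M5−M4)/(6·3)=2854/7641, b=Δ4−h4·(2M4+M5)/6=5425/849
t_q=49/4 → seg 4, τ=9/4; S=2+5425/849·τ+-2854/849·τ²+2854/7641·τ³=32725/9056

  seg 0: a=-4 b=241/283 c=0 d=409/7641
  seg 1: a=0 b=650/283 c=409/849 d=-776/2547
  seg 2: a=3 b=-860/283 c=-1919/849 d=6073/7641
  seg 3: a=-5 b=1375/283 c=4154/849 d=-2336/849
  seg 4: a=2 b=5425/849 c=-2854/849 d=2854/7641
S(49/4) = 32725/9056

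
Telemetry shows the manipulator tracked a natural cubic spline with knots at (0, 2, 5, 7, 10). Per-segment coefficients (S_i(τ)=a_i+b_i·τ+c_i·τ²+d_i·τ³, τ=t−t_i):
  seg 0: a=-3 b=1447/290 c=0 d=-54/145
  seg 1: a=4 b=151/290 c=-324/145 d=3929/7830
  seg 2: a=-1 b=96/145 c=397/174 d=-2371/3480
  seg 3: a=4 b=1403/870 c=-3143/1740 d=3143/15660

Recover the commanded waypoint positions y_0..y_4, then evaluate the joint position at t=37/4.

y_0 = S_0(0) = a_0 = -3
y_1 = S_1(0) = a_1 = 4
y_2 = S_2(0) = a_2 = -1
y_3 = S_3(0) = a_3 = 4
y_4 = S_3(3) = -2
t_q=37/4 is in segment 3 (τ=9/4); S_3(τ)=5717/7424

y_0=-3 y_1=4 y_2=-1 y_3=4 y_4=-2
S(37/4) = 5717/7424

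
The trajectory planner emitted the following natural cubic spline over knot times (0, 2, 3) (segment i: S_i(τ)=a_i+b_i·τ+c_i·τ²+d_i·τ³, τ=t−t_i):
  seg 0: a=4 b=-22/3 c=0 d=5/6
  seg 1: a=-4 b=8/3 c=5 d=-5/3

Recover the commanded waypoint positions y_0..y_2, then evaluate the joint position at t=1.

y_0=4 y_1=-4 y_2=2
S(1) = -5/2

y_0 = S_0(0) = a_0 = 4
y_1 = S_1(0) = a_1 = -4
y_2 = S_1(1) = 2
t_q=1 is in segment 0 (τ=1); S_0(τ)=-5/2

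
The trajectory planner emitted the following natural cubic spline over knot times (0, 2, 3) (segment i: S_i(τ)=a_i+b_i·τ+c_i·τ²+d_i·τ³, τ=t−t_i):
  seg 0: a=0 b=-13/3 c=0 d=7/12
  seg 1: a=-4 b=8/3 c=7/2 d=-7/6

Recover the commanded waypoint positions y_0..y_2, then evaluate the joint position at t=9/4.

y_0 = S_0(0) = a_0 = 0
y_1 = S_1(0) = a_1 = -4
y_2 = S_1(1) = 1
t_q=9/4 is in segment 1 (τ=1/4); S_1(τ)=-401/128

y_0=0 y_1=-4 y_2=1
S(9/4) = -401/128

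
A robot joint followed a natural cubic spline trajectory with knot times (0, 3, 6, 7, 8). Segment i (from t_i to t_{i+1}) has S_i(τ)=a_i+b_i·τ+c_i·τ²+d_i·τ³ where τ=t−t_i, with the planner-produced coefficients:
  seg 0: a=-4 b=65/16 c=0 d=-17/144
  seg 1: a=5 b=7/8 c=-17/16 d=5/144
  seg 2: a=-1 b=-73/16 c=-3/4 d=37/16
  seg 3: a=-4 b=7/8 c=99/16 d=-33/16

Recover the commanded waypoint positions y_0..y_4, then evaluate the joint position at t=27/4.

y_0 = S_0(0) = a_0 = -4
y_1 = S_1(0) = a_1 = 5
y_2 = S_2(0) = a_2 = -1
y_3 = S_3(0) = a_3 = -4
y_4 = S_3(1) = 1
t_q=27/4 is in segment 2 (τ=3/4); S_2(τ)=-3961/1024

y_0=-4 y_1=5 y_2=-1 y_3=-4 y_4=1
S(27/4) = -3961/1024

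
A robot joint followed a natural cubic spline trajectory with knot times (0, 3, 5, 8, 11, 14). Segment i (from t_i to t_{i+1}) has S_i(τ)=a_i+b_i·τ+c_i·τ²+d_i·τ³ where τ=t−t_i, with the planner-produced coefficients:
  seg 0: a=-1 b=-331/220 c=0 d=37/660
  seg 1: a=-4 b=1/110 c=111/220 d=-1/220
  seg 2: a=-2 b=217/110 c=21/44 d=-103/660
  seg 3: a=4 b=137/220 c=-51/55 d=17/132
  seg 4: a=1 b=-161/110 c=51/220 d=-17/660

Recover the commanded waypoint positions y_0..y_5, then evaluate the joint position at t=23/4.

y_0=-1 y_1=-4 y_2=-2 y_3=4 y_4=1 y_5=-2
S(23/4) = -895/2816

y_0 = S_0(0) = a_0 = -1
y_1 = S_1(0) = a_1 = -4
y_2 = S_2(0) = a_2 = -2
y_3 = S_3(0) = a_3 = 4
y_4 = S_4(0) = a_4 = 1
y_5 = S_4(3) = -2
t_q=23/4 is in segment 2 (τ=3/4); S_2(τ)=-895/2816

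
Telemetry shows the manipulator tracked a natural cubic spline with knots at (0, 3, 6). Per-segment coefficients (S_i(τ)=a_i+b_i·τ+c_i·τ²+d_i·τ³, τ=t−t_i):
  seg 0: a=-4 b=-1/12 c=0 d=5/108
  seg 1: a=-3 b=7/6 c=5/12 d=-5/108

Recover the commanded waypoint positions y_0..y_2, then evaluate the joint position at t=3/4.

y_0=-4 y_1=-3 y_2=3
S(3/4) = -1035/256

y_0 = S_0(0) = a_0 = -4
y_1 = S_1(0) = a_1 = -3
y_2 = S_1(3) = 3
t_q=3/4 is in segment 0 (τ=3/4); S_0(τ)=-1035/256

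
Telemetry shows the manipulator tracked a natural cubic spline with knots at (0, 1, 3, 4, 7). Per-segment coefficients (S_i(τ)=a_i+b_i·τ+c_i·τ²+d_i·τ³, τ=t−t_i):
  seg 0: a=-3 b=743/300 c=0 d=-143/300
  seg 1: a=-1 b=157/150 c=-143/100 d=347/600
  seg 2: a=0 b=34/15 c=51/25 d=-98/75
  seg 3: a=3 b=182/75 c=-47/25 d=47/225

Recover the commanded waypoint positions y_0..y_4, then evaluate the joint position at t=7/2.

y_0=-3 y_1=-1 y_2=0 y_3=3 y_4=-1
S(7/2) = 37/25

y_0 = S_0(0) = a_0 = -3
y_1 = S_1(0) = a_1 = -1
y_2 = S_2(0) = a_2 = 0
y_3 = S_3(0) = a_3 = 3
y_4 = S_3(3) = -1
t_q=7/2 is in segment 2 (τ=1/2); S_2(τ)=37/25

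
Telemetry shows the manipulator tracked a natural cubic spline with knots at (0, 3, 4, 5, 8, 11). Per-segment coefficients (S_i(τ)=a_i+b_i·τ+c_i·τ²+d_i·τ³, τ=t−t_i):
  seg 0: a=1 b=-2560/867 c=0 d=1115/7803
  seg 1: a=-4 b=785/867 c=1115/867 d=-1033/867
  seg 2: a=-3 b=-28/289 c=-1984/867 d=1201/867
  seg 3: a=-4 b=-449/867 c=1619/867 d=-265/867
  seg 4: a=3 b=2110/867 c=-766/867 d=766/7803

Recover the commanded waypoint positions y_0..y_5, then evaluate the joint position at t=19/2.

y_0 = S_0(0) = a_0 = 1
y_1 = S_1(0) = a_1 = -4
y_2 = S_2(0) = a_2 = -3
y_3 = S_3(0) = a_3 = -4
y_4 = S_4(0) = a_4 = 3
y_5 = S_4(3) = 5
t_q=19/2 is in segment 4 (τ=3/2); S_4(τ)=5773/1156

y_0=1 y_1=-4 y_2=-3 y_3=-4 y_4=3 y_5=5
S(19/2) = 5773/1156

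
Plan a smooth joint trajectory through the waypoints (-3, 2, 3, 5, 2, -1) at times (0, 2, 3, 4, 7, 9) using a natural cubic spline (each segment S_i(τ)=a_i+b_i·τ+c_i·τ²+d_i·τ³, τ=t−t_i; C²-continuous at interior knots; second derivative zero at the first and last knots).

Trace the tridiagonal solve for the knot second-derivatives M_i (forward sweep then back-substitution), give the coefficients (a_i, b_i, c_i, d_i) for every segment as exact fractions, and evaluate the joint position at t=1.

  seg 0: a=-3 b=9907/3146 c=0 d=-1021/6292
  seg 1: a=2 b=3781/3146 c=-3063/3146 d=1214/1573
  seg 2: a=3 b=449/286 c=4221/3146 d=-1434/1573
  seg 3: a=5 b=4777/3146 c=-4383/3146 d=67/363
  seg 4: a=2 b=-5843/3146 c=843/3146 d=-281/6292
S(1) = -83/6292

Δ: Δ0=5/2, Δ1=1, Δ2=2, Δ3=-1, Δ4=-3/2
row 1: diag=6, rhs=-9; c'=1/6, d'=-3/2
row 2: denom=4−1·1/6=23/6; d'=(6−1·-3/2)/(23/6)=45/23
row 3: denom=8−1·6/23=178/23; d'=(-18−1·45/23)/(178/23)=-459/178
row 4: denom=10−3·69/178=1573/178; d'=(-3−3·-459/178)/(1573/178)=843/1573
back: M4=843/1573
back: M3=-459/178−69/178·843/1573=-4383/1573
back: M2=45/23−6/23·-4383/1573=4221/1573
back: M1=-3/2−1/6·4221/1573=-3063/1573
M: M0=0, M1=-3063/1573, M2=4221/1573, M3=-4383/1573, M4=843/1573, M5=0
seg 0: a=-3, c=M0/2=0, d=(M1−M0)/(6·2)=-1021/6292, b=Δ0−h0·(2M0+M1)/6=9907/3146
seg 1: a=2, c=M1/2=-3063/3146, d=(M2−M1)/(6·1)=1214/1573, b=Δ1−h1·(2M1+M2)/6=3781/3146
seg 2: a=3, c=M2/2=4221/3146, d=(M3−M2)/(6·1)=-1434/1573, b=Δ2−h2·(2M2+M3)/6=449/286
seg 3: a=5, c=M3/2=-4383/3146, d=(M4−M3)/(6·3)=67/363, b=Δ3−h3·(2M3+M4)/6=4777/3146
seg 4: a=2, c=M4/2=843/3146, d=(M5−M4)/(6·2)=-281/6292, b=Δ4−h4·(2M4+M5)/6=-5843/3146
t_q=1 → seg 0, τ=1; S=-3+9907/3146·τ+0·τ²+-1021/6292·τ³=-83/6292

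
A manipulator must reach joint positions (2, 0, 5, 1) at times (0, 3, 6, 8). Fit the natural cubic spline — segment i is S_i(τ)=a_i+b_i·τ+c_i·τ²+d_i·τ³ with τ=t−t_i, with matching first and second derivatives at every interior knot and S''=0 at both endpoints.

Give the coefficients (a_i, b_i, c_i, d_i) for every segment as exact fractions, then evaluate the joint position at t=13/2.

Δ: Δ0=-2/3, Δ1=5/3, Δ2=-2
row 1: diag=12, rhs=14; c'=1/4, d'=7/6
row 2: denom=10−3·1/4=37/4; d'=(-22−3·7/6)/(37/4)=-102/37
back: M2=-102/37
back: M1=7/6−1/4·-102/37=206/111
M: M0=0, M1=206/111, M2=-102/37, M3=0
seg 0: a=2, c=M0/2=0, d=(M1−M0)/(6·3)=103/999, b=Δ0−h0·(2M0+M1)/6=-59/37
seg 1: a=0, c=M1/2=103/111, d=(M2−M1)/(6·3)=-256/999, b=Δ1−h1·(2M1+M2)/6=44/37
seg 2: a=5, c=M2/2=-51/37, d=(M3−M2)/(6·2)=17/74, b=Δ2−h2·(2M2+M3)/6=-6/37
t_q=13/2 → seg 2, τ=1/2; S=5+-6/37·τ+-51/37·τ²+17/74·τ³=2725/592

  seg 0: a=2 b=-59/37 c=0 d=103/999
  seg 1: a=0 b=44/37 c=103/111 d=-256/999
  seg 2: a=5 b=-6/37 c=-51/37 d=17/74
S(13/2) = 2725/592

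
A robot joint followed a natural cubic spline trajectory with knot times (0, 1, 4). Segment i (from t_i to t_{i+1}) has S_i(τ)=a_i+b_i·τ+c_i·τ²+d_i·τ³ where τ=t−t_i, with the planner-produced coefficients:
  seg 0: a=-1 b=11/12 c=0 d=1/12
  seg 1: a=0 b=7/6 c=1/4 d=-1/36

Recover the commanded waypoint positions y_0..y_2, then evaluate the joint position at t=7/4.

y_0=-1 y_1=0 y_2=5
S(7/4) = 257/256

y_0 = S_0(0) = a_0 = -1
y_1 = S_1(0) = a_1 = 0
y_2 = S_1(3) = 5
t_q=7/4 is in segment 1 (τ=3/4); S_1(τ)=257/256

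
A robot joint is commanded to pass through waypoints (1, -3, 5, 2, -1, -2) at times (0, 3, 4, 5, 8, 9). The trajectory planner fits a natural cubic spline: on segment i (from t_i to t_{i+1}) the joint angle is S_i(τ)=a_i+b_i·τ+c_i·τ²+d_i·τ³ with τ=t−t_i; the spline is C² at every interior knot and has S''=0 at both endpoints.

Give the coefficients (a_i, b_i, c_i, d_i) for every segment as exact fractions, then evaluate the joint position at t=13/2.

  seg 0: a=1 b=-3329/547 c=0 d=7799/14769
  seg 1: a=-3 b=4470/547 c=7799/1641 d=-8081/1641
  seg 2: a=5 b=4765/1641 c=-16444/1641 d=2252/547
  seg 3: a=2 b=-7855/1641 c=3824/1641 d=-5258/14769
  seg 4: a=-1 b=-685/1641 c=-478/547 d=478/1641
S(13/2) = -2491/2188

Δ: Δ0=-4/3, Δ1=8, Δ2=-3, Δ3=-1, Δ4=-1
row 1: diag=8, rhs=56; c'=1/8, d'=7
row 2: denom=4−1·1/8=31/8; d'=(-66−1·7)/(31/8)=-584/31
row 3: denom=8−1·8/31=240/31; d'=(12−1·-584/31)/(240/31)=239/60
row 4: denom=8−3·31/80=547/80; d'=(0−3·239/60)/(547/80)=-956/547
back: M4=-956/547
back: M3=239/60−31/80·-956/547=7648/1641
back: M2=-584/31−8/31·7648/1641=-32888/1641
back: M1=7−1/8·-32888/1641=15598/1641
M: M0=0, M1=15598/1641, M2=-32888/1641, M3=7648/1641, M4=-956/547, M5=0
seg 0: a=1, c=M0/2=0, d=(M1−M0)/(6·3)=7799/14769, b=Δ0−h0·(2M0+M1)/6=-3329/547
seg 1: a=-3, c=M1/2=7799/1641, d=(M2−M1)/(6·1)=-8081/1641, b=Δ1−h1·(2M1+M2)/6=4470/547
seg 2: a=5, c=M2/2=-16444/1641, d=(M3−M2)/(6·1)=2252/547, b=Δ2−h2·(2M2+M3)/6=4765/1641
seg 3: a=2, c=M3/2=3824/1641, d=(M4−M3)/(6·3)=-5258/14769, b=Δ3−h3·(2M3+M4)/6=-7855/1641
seg 4: a=-1, c=M4/2=-478/547, d=(M5−M4)/(6·1)=478/1641, b=Δ4−h4·(2M4+M5)/6=-685/1641
t_q=13/2 → seg 3, τ=3/2; S=2+-7855/1641·τ+3824/1641·τ²+-5258/14769·τ³=-2491/2188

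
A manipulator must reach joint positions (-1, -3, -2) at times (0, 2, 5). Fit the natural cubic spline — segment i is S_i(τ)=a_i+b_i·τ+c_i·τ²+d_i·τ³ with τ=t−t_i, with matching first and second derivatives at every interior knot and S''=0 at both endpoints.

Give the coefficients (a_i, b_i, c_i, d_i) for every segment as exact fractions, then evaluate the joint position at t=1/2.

Δ: Δ0=-1, Δ1=1/3
row 1: diag=10, rhs=8; c'=3/10, d'=4/5
back: M1=4/5
M: M0=0, M1=4/5, M2=0
seg 0: a=-1, c=M0/2=0, d=(M1−M0)/(6·2)=1/15, b=Δ0−h0·(2M0+M1)/6=-19/15
seg 1: a=-3, c=M1/2=2/5, d=(M2−M1)/(6·3)=-2/45, b=Δ1−h1·(2M1+M2)/6=-7/15
t_q=1/2 → seg 0, τ=1/2; S=-1+-19/15·τ+0·τ²+1/15·τ³=-13/8

  seg 0: a=-1 b=-19/15 c=0 d=1/15
  seg 1: a=-3 b=-7/15 c=2/5 d=-2/45
S(1/2) = -13/8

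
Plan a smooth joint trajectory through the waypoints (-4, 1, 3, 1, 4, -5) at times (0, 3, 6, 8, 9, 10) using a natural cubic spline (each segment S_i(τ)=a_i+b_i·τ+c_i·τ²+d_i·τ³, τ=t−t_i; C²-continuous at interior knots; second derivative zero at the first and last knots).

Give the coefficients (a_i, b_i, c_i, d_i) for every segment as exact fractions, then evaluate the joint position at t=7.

Δ: Δ0=5/3, Δ1=2/3, Δ2=-1, Δ3=3, Δ4=-9
row 1: diag=12, rhs=-6; c'=1/4, d'=-1/2
row 2: denom=10−3·1/4=37/4; d'=(-10−3·-1/2)/(37/4)=-34/37
row 3: denom=6−2·8/37=206/37; d'=(24−2·-34/37)/(206/37)=478/103
row 4: denom=4−1·37/206=787/206; d'=(-72−1·478/103)/(787/206)=-15788/787
back: M4=-15788/787
back: M3=478/103−37/206·-15788/787=6488/787
back: M2=-34/37−8/37·6488/787=-2126/787
back: M1=-1/2−1/4·-2126/787=138/787
M: M0=0, M1=138/787, M2=-2126/787, M3=6488/787, M4=-15788/787, M5=0
seg 0: a=-4, c=M0/2=0, d=(M1−M0)/(6·3)=23/2361, b=Δ0−h0·(2M0+M1)/6=3728/2361
seg 1: a=1, c=M1/2=69/787, d=(M2−M1)/(6·3)=-1132/7083, b=Δ1−h1·(2M1+M2)/6=4349/2361
seg 2: a=3, c=M2/2=-1063/787, d=(M3−M2)/(6·2)=4307/4722, b=Δ2−h2·(2M2+M3)/6=-4597/2361
seg 3: a=1, c=M3/2=3244/787, d=(M4−M3)/(6·1)=-11138/2361, b=Δ3−h3·(2M3+M4)/6=8489/2361
seg 4: a=4, c=M4/2=-7894/787, d=(M5−M4)/(6·1)=7894/2361, b=Δ4−h4·(2M4+M5)/6=-5461/2361
t_q=7 → seg 2, τ=1; S=3+-4597/2361·τ+-1063/787·τ²+4307/4722·τ³=967/1574

  seg 0: a=-4 b=3728/2361 c=0 d=23/2361
  seg 1: a=1 b=4349/2361 c=69/787 d=-1132/7083
  seg 2: a=3 b=-4597/2361 c=-1063/787 d=4307/4722
  seg 3: a=1 b=8489/2361 c=3244/787 d=-11138/2361
  seg 4: a=4 b=-5461/2361 c=-7894/787 d=7894/2361
S(7) = 967/1574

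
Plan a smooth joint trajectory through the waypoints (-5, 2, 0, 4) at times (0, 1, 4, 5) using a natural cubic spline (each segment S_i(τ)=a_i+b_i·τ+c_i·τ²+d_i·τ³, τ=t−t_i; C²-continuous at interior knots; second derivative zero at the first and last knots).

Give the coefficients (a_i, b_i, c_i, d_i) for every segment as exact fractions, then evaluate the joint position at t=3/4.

Δ: Δ0=7, Δ1=-2/3, Δ2=4
row 1: diag=8, rhs=-46; c'=3/8, d'=-23/4
row 2: denom=8−3·3/8=55/8; d'=(28−3·-23/4)/(55/8)=362/55
back: M2=362/55
back: M1=-23/4−3/8·362/55=-452/55
M: M0=0, M1=-452/55, M2=362/55, M3=0
seg 0: a=-5, c=M0/2=0, d=(M1−M0)/(6·1)=-226/165, b=Δ0−h0·(2M0+M1)/6=1381/165
seg 1: a=2, c=M1/2=-226/55, d=(M2−M1)/(6·3)=37/45, b=Δ1−h1·(2M1+M2)/6=703/165
seg 2: a=0, c=M2/2=181/55, d=(M3−M2)/(6·1)=-181/165, b=Δ2−h2·(2M2+M3)/6=298/165
t_q=3/4 → seg 0, τ=3/4; S=-5+1381/165·τ+0·τ²+-226/165·τ³=1231/1760

  seg 0: a=-5 b=1381/165 c=0 d=-226/165
  seg 1: a=2 b=703/165 c=-226/55 d=37/45
  seg 2: a=0 b=298/165 c=181/55 d=-181/165
S(3/4) = 1231/1760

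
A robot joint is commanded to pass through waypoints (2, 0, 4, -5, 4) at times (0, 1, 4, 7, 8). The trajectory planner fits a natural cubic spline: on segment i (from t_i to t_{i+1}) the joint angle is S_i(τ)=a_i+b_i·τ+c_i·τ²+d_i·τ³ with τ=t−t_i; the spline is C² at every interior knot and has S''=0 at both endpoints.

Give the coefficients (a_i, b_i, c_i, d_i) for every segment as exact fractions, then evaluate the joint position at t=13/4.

Δ: Δ0=-2, Δ1=4/3, Δ2=-3, Δ3=9
row 1: diag=8, rhs=20; c'=3/8, d'=5/2
row 2: denom=12−3·3/8=87/8; d'=(-26−3·5/2)/(87/8)=-268/87
row 3: denom=8−3·8/29=208/29; d'=(72−3·-268/87)/(208/29)=589/52
back: M3=589/52
back: M2=-268/87−8/29·589/52=-242/39
back: M1=5/2−3/8·-242/39=251/52
M: M0=0, M1=251/52, M2=-242/39, M3=589/52, M4=0
seg 0: a=2, c=M0/2=0, d=(M1−M0)/(6·1)=251/312, b=Δ0−h0·(2M0+M1)/6=-875/312
seg 1: a=0, c=M1/2=251/104, d=(M2−M1)/(6·3)=-1721/2808, b=Δ1−h1·(2M1+M2)/6=-61/156
seg 2: a=4, c=M2/2=-121/39, d=(M3−M2)/(6·3)=2735/2808, b=Δ2−h2·(2M2+M3)/6=-59/24
seg 3: a=-5, c=M3/2=589/104, d=(M4−M3)/(6·1)=-589/312, b=Δ3−h3·(2M3+M4)/6=815/156
t_q=13/4 → seg 1, τ=9/4; S=0+-61/156·τ+251/104·τ²+-1721/2808·τ³=29001/6656

  seg 0: a=2 b=-875/312 c=0 d=251/312
  seg 1: a=0 b=-61/156 c=251/104 d=-1721/2808
  seg 2: a=4 b=-59/24 c=-121/39 d=2735/2808
  seg 3: a=-5 b=815/156 c=589/104 d=-589/312
S(13/4) = 29001/6656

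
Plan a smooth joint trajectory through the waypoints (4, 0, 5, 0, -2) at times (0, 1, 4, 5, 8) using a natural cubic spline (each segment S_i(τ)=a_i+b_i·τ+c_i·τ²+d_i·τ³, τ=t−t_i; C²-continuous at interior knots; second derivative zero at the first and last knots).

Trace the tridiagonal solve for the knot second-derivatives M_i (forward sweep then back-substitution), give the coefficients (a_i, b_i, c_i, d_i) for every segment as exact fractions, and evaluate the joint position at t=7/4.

  seg 0: a=4 b=-1129/216 c=0 d=265/216
  seg 1: a=0 b=-167/108 c=265/72 d=-1691/1944
  seg 2: a=5 b=-637/216 c=-112/27 d=151/72
  seg 3: a=0 b=-535/108 c=463/216 d=-463/1944
S(7/4) = 835/1536

Δ: Δ0=-4, Δ1=5/3, Δ2=-5, Δ3=-2/3
row 1: diag=8, rhs=34; c'=3/8, d'=17/4
row 2: denom=8−3·3/8=55/8; d'=(-40−3·17/4)/(55/8)=-422/55
row 3: denom=8−1·8/55=432/55; d'=(26−1·-422/55)/(432/55)=463/108
back: M3=463/108
back: M2=-422/55−8/55·463/108=-224/27
back: M1=17/4−3/8·-224/27=265/36
M: M0=0, M1=265/36, M2=-224/27, M3=463/108, M4=0
seg 0: a=4, c=M0/2=0, d=(M1−M0)/(6·1)=265/216, b=Δ0−h0·(2M0+M1)/6=-1129/216
seg 1: a=0, c=M1/2=265/72, d=(M2−M1)/(6·3)=-1691/1944, b=Δ1−h1·(2M1+M2)/6=-167/108
seg 2: a=5, c=M2/2=-112/27, d=(M3−M2)/(6·1)=151/72, b=Δ2−h2·(2M2+M3)/6=-637/216
seg 3: a=0, c=M3/2=463/216, d=(M4−M3)/(6·3)=-463/1944, b=Δ3−h3·(2M3+M4)/6=-535/108
t_q=7/4 → seg 1, τ=3/4; S=0+-167/108·τ+265/72·τ²+-1691/1944·τ³=835/1536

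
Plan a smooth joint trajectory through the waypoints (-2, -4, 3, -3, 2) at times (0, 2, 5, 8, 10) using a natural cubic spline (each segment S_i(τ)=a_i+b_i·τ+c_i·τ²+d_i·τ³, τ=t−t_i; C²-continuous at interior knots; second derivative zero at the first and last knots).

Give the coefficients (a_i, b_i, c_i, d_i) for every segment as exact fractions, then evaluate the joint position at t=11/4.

  seg 0: a=-2 b=-2101/1020 c=0 d=1081/4080
  seg 1: a=-4 b=571/510 c=1081/680 d=-7253/18360
  seg 2: a=3 b=-1/120 c=-401/204 d=7967/18360
  seg 3: a=-3 b=-22/255 c=1319/680 d=-1319/4080
S(11/4) = -105873/43520

Δ: Δ0=-1, Δ1=7/3, Δ2=-2, Δ3=5/2
row 1: diag=10, rhs=20; c'=3/10, d'=2
row 2: denom=12−3·3/10=111/10; d'=(-26−3·2)/(111/10)=-320/111
row 3: denom=10−3·10/37=340/37; d'=(27−3·-320/111)/(340/37)=1319/340
back: M3=1319/340
back: M2=-320/111−10/37·1319/340=-401/102
back: M1=2−3/10·-401/102=1081/340
M: M0=0, M1=1081/340, M2=-401/102, M3=1319/340, M4=0
seg 0: a=-2, c=M0/2=0, d=(M1−M0)/(6·2)=1081/4080, b=Δ0−h0·(2M0+M1)/6=-2101/1020
seg 1: a=-4, c=M1/2=1081/680, d=(M2−M1)/(6·3)=-7253/18360, b=Δ1−h1·(2M1+M2)/6=571/510
seg 2: a=3, c=M2/2=-401/204, d=(M3−M2)/(6·3)=7967/18360, b=Δ2−h2·(2M2+M3)/6=-1/120
seg 3: a=-3, c=M3/2=1319/680, d=(M4−M3)/(6·2)=-1319/4080, b=Δ3−h3·(2M3+M4)/6=-22/255
t_q=11/4 → seg 1, τ=3/4; S=-4+571/510·τ+1081/680·τ²+-7253/18360·τ³=-105873/43520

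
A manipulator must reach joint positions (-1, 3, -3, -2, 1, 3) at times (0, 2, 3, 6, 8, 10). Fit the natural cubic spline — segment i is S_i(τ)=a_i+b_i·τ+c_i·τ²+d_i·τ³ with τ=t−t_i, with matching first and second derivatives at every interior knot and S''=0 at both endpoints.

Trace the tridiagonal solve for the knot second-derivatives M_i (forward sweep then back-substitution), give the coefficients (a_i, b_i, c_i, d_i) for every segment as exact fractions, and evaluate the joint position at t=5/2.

Δ: Δ0=2, Δ1=-6, Δ2=1/3, Δ3=3/2, Δ4=1
row 1: diag=6, rhs=-48; c'=1/6, d'=-8
row 2: denom=8−1·1/6=47/6; d'=(38−1·-8)/(47/6)=276/47
row 3: denom=10−3·18/47=416/47; d'=(7−3·276/47)/(416/47)=-499/416
row 4: denom=8−2·47/208=785/104; d'=(-3−2·-499/416)/(785/104)=-25/314
back: M4=-25/314
back: M3=-499/416−47/208·-25/314=-371/314
back: M2=276/47−18/47·-371/314=993/157
back: M1=-8−1/6·993/157=-2843/314
M: M0=0, M1=-2843/314, M2=993/157, M3=-371/314, M4=-25/314, M5=0
seg 0: a=-1, c=M0/2=0, d=(M1−M0)/(6·2)=-2843/3768, b=Δ0−h0·(2M0+M1)/6=4727/942
seg 1: a=3, c=M1/2=-2843/628, d=(M2−M1)/(6·1)=4829/1884, b=Δ1−h1·(2M1+M2)/6=-1901/471
seg 2: a=-3, c=M2/2=993/314, d=(M3−M2)/(6·3)=-2357/5652, b=Δ2−h2·(2M2+M3)/6=-10175/1884
seg 3: a=-2, c=M3/2=-371/628, d=(M4−M3)/(6·2)=173/1884, b=Δ3−h3·(2M3+M4)/6=1090/471
seg 4: a=1, c=M4/2=-25/628, d=(M5−M4)/(6·2)=25/3768, b=Δ4−h4·(2M4+M5)/6=496/471
t_q=5/2 → seg 1, τ=1/2; S=3+-1901/471·τ+-2843/628·τ²+4829/1884·τ³=857/5024

  seg 0: a=-1 b=4727/942 c=0 d=-2843/3768
  seg 1: a=3 b=-1901/471 c=-2843/628 d=4829/1884
  seg 2: a=-3 b=-10175/1884 c=993/314 d=-2357/5652
  seg 3: a=-2 b=1090/471 c=-371/628 d=173/1884
  seg 4: a=1 b=496/471 c=-25/628 d=25/3768
S(5/2) = 857/5024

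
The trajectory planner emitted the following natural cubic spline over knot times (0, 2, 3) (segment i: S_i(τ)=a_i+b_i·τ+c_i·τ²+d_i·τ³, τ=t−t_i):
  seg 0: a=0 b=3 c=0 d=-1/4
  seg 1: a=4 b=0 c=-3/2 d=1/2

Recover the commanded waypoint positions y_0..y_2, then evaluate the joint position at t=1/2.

y_0=0 y_1=4 y_2=3
S(1/2) = 47/32

y_0 = S_0(0) = a_0 = 0
y_1 = S_1(0) = a_1 = 4
y_2 = S_1(1) = 3
t_q=1/2 is in segment 0 (τ=1/2); S_0(τ)=47/32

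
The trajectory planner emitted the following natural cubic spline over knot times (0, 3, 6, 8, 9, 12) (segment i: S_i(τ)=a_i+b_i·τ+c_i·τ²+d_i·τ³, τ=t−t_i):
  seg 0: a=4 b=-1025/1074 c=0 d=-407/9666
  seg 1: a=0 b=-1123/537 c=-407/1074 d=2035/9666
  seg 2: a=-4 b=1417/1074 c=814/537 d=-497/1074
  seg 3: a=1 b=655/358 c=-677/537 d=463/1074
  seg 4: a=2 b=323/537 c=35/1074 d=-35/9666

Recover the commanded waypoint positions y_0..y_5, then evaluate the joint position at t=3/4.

y_0 = S_0(0) = a_0 = 4
y_1 = S_1(0) = a_1 = 0
y_2 = S_2(0) = a_2 = -4
y_3 = S_3(0) = a_3 = 1
y_4 = S_4(0) = a_4 = 2
y_5 = S_4(3) = 4
t_q=3/4 is in segment 0 (τ=3/4); S_0(τ)=74841/22912

y_0=4 y_1=0 y_2=-4 y_3=1 y_4=2 y_5=4
S(3/4) = 74841/22912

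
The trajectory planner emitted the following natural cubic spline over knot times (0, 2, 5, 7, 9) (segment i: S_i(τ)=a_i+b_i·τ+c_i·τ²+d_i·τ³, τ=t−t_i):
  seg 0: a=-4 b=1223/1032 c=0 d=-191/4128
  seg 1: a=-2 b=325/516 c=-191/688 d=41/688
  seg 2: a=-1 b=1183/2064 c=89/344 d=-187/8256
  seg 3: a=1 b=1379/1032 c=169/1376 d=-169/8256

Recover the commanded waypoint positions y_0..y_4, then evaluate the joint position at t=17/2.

y_0 = S_0(0) = a_0 = -4
y_1 = S_1(0) = a_1 = -2
y_2 = S_2(0) = a_2 = -1
y_3 = S_3(0) = a_3 = 1
y_4 = S_3(2) = 4
t_q=17/2 is in segment 3 (τ=3/2); S_3(τ)=70707/22016

y_0=-4 y_1=-2 y_2=-1 y_3=1 y_4=4
S(17/2) = 70707/22016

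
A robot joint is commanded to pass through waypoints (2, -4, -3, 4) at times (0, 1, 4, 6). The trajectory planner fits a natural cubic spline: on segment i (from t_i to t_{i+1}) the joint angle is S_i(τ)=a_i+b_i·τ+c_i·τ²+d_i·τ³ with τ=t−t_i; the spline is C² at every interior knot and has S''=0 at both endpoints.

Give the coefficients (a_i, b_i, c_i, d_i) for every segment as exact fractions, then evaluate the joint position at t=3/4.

Δ: Δ0=-6, Δ1=1/3, Δ2=7/2
row 1: diag=8, rhs=38; c'=3/8, d'=19/4
row 2: denom=10−3·3/8=71/8; d'=(19−3·19/4)/(71/8)=38/71
back: M2=38/71
back: M1=19/4−3/8·38/71=323/71
M: M0=0, M1=323/71, M2=38/71, M3=0
seg 0: a=2, c=M0/2=0, d=(M1−M0)/(6·1)=323/426, b=Δ0−h0·(2M0+M1)/6=-2879/426
seg 1: a=-4, c=M1/2=323/142, d=(M2−M1)/(6·3)=-95/426, b=Δ1−h1·(2M1+M2)/6=-955/213
seg 2: a=-3, c=M2/2=19/71, d=(M3−M2)/(6·2)=-19/426, b=Δ2−h2·(2M2+M3)/6=1339/426
t_q=3/4 → seg 0, τ=3/4; S=2+-2879/426·τ+0·τ²+323/426·τ³=-24981/9088

  seg 0: a=2 b=-2879/426 c=0 d=323/426
  seg 1: a=-4 b=-955/213 c=323/142 d=-95/426
  seg 2: a=-3 b=1339/426 c=19/71 d=-19/426
S(3/4) = -24981/9088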